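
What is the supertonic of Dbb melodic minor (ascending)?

Degree 2 takes the letter 1 step above D, which is E.
In melodic minor (ascending), degree 2 sits 2 semitones above the tonic. Dbb + 2 semitones is pitch class 2, spelled on E as Ebb.

Ebb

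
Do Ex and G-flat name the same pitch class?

Yes

E## = pitch class 6 and Gb = pitch class 6 — the same pitch class, so they are enharmonic equivalents.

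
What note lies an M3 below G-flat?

Ebb

A third below G lands on the letter E.
A major third spans 4 semitones, so Gb moves to pitch class 2. On the letter E that is Ebb.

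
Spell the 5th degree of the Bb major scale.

F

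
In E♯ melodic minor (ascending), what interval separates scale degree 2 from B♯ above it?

perfect fourth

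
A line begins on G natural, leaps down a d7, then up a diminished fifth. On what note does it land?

A diminished seventh down from G is A# (letter A, 9 semitones down).
A diminished fifth up from A# is E (letter E, 6 semitones up).

E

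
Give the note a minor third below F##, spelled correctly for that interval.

A third below F lands on the letter D.
A minor third spans 3 semitones, so F## moves to pitch class 4. On the letter D that is D##.

D##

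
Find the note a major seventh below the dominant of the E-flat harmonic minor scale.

Cb

The dominant of Eb harmonic minor is Bb.
A major seventh (11 semitones) below Bb lands on the letter C, giving Cb.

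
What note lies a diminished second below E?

D##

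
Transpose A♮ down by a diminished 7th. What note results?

B#

A down a major seventh is Bb, so the target letter is B.
From A, a diminished seventh is 9 semitones down: B#.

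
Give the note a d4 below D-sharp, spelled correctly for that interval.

A##

D down a perfect fourth is A, so the target letter is A.
From D#, a diminished fourth is 4 semitones down: A##.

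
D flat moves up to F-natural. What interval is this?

Counting letters D–E–F gives a third.
Db→F = 4 semitones, exactly the major third.

major third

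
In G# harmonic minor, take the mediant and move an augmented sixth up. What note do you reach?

The mediant of G# harmonic minor is B.
An augmented sixth (10 semitones) above B lands on the letter G, giving G##.

G##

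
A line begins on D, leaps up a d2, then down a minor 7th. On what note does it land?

Fb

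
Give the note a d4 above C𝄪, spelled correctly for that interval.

F#

A fourth above C lands on the letter F.
A diminished fourth spans 4 semitones, so C## moves to pitch class 6. On the letter F that is F#.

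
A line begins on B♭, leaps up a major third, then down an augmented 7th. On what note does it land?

Ebb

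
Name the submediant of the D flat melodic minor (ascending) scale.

Bb

Degree 6 takes the letter 5 steps above D, which is B.
In melodic minor (ascending), degree 6 sits 9 semitones above the tonic. Db + 9 semitones is pitch class 10, spelled on B as Bb.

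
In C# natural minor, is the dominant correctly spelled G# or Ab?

G#

Each scale degree takes a distinct letter name. Degree 5 of a scale on C must use the letter G.
G# and Ab are enharmonically the same pitch, but only G# uses the letter G, so it is the correct spelling here.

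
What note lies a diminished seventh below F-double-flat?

F down a major seventh is Gb, so the target letter is G.
From Fbb, a diminished seventh is 9 semitones down: Gb.

Gb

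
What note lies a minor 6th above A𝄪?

F##

A sixth above A lands on the letter F.
A minor sixth spans 8 semitones, so A## moves to pitch class 7. On the letter F that is F##.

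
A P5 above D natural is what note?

D up a perfect fifth is A, so the target letter is A.
From D, a perfect fifth is 7 semitones up: A.

A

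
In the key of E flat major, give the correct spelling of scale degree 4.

Ab

The Eb major scale runs Eb F G Ab Bb C D.
Degree 4 is Ab.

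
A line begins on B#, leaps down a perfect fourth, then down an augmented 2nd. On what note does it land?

E

A perfect fourth down from B# is F## (letter F, 5 semitones down).
An augmented second down from F## is E (letter E, 3 semitones down).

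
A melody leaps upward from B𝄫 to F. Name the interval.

The letter names run B→F, a span of 4 letter steps, so the interval is some kind of fifth.
Bbb to F is 8 semitones. A perfect fifth is 7, so 8 makes it augmented.

augmented fifth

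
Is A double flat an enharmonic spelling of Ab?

Abb is pitch class 7; Ab is pitch class 8.
The pitch classes differ (7 vs. 8), so they are not enharmonic equivalents.

No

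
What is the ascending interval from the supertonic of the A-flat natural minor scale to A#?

augmented seventh

The supertonic of Ab natural minor is Bb.
Bb up to A#: letters B→A make it a seventh; 12 semitones makes it augmented.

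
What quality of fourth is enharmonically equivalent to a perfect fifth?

doubly augmented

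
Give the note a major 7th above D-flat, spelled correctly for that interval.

C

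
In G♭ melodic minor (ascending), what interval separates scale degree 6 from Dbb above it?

Scale degree 6 of Gb melodic minor (ascending) is Eb.
Eb up to Dbb: letters E→D make it a seventh; 9 semitones makes it diminished.

diminished seventh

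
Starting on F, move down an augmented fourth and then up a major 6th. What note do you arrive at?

An augmented fourth down from F is Cb (letter C, 6 semitones down).
A major sixth up from Cb is Ab (letter A, 9 semitones up).

Ab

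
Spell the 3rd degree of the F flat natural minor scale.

The Fb natural minor scale runs Fb Gb Abb Bbb Cb Dbb Ebb.
Degree 3 is Abb.

Abb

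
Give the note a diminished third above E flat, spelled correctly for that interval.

Gbb

E up a major third is G#, so the target letter is G.
From Eb, a diminished third is 2 semitones up: Gbb.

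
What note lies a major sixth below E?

E down a major sixth is G, so the target letter is G.
From E, a major sixth is 9 semitones down: G.

G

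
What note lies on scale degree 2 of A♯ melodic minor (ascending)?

The A# melodic minor (ascending) scale runs A# B# C# D# E# F## G##.
Degree 2 is B#.

B#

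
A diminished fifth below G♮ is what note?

G down a perfect fifth is C, so the target letter is C.
From G, a diminished fifth is 6 semitones down: C#.

C#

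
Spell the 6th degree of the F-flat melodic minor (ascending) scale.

The Fb melodic minor (ascending) scale runs Fb Gb Abb Bbb Cb Db Eb.
Degree 6 is Db.

Db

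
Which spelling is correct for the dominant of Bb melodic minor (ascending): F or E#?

F

Each scale degree takes a distinct letter name. Degree 5 of a scale on B must use the letter F.
F and E# are enharmonically the same pitch, but only F uses the letter F, so it is the correct spelling here.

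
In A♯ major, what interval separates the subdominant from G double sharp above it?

The subdominant of A# major is D#.
D# up to G##: letters D→G make it a fourth; 6 semitones makes it augmented.

augmented fourth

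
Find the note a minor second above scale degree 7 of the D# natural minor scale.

Scale degree 7 of D# natural minor is C#.
A minor second (1 semitone) above C# lands on the letter D, giving D.

D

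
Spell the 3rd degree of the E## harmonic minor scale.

Degree 3 takes the letter 2 steps above E, which is G.
In harmonic minor, degree 3 sits 3 semitones above the tonic. E## + 3 semitones is pitch class 9, spelled on G as G##.

G##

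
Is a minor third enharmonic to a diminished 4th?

No

A minor third spans 3 semitones; a diminished fourth spans 4.
The spans differ, so they are not enharmonic equivalents.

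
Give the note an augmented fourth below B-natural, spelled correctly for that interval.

B down a perfect fourth is F#, so the target letter is F.
From B, an augmented fourth is 6 semitones down: F.

F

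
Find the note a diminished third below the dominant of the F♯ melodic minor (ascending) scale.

The dominant of F# melodic minor (ascending) is C#.
A diminished third (2 semitones) below C# lands on the letter A, giving A##.

A##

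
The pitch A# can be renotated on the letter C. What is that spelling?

Cbb

A# is pitch class 10. The letter C alone is pitch class 0.
To reach pitch class 10 from C requires an offset of -2 semitones, i.e. double flat: Cbb.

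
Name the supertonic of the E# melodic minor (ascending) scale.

F##

The E# melodic minor (ascending) scale runs E# F## G# A# B# C## D##.
Degree 2 is F##.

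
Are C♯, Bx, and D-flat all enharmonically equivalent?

Yes

C# = pitch class 1 and B## = pitch class 1 and Db = pitch class 1 — the same pitch class, so they are enharmonic equivalents.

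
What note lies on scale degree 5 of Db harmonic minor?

Ab

The Db harmonic minor scale runs Db Eb Fb Gb Ab Bbb C.
Degree 5 is Ab.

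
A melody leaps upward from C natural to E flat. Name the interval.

Counting letters C–D–E gives a third.
C→Eb = 3 semitones, 1 narrower than the major third (4), so minor.

minor third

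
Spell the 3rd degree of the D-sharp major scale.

F##

Degree 3 takes the letter 2 steps above D, which is F.
In major, degree 3 sits 4 semitones above the tonic. D# + 4 semitones is pitch class 7, spelled on F as F##.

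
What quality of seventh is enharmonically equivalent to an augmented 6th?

An augmented sixth spans 10 semitones.
A seventh spanning 10 semitones is minor (the major seventh is 11).

minor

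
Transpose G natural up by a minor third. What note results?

G up a major third is B, so the target letter is B.
From G, a minor third is 3 semitones up: Bb.

Bb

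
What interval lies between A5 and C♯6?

Counting letters A–B–C gives a third.
A→C# = 4 semitones, exactly the major third.

major third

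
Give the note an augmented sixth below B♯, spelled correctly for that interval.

A sixth below B lands on the letter D.
An augmented sixth spans 10 semitones, so B# moves to pitch class 2. On the letter D that is D.

D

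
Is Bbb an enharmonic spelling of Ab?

Two spellings are enharmonically equivalent only if they share a pitch class.
Here Bbb → 9, Ab → 8; 8 ≠ 9, so they are not.

No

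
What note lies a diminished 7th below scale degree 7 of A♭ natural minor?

Scale degree 7 of Ab natural minor is Gb.
A diminished seventh (9 semitones) below Gb lands on the letter A, giving A.

A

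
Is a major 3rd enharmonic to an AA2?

Yes

A major third spans 4 semitones; a doubly augmented second spans 4.
They are enharmonically equivalent.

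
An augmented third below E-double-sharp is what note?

C#

E down a major third is C, so the target letter is C.
From E##, an augmented third is 5 semitones down: C#.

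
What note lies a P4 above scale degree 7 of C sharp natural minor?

E

Scale degree 7 of C# natural minor is B.
A perfect fourth (5 semitones) above B lands on the letter E, giving E.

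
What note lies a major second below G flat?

Fb

G down a major second is F, so the target letter is F.
From Gb, a major second is 2 semitones down: Fb.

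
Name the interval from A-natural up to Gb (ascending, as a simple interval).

diminished seventh

The letter names run A→G, a span of 6 letter steps, so the interval is some kind of seventh.
A to Gb is 9 semitones. A major seventh is 11, so 9 makes it diminished.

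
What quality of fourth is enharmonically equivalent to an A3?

An augmented third spans 5 semitones.
A fourth spanning 5 semitones is perfect (the perfect fourth is 5).

perfect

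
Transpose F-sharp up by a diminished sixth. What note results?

Db

A sixth above F lands on the letter D.
A diminished sixth spans 7 semitones, so F# moves to pitch class 1. On the letter D that is Db.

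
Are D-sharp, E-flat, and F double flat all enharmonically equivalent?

D# = pitch class 3 and Eb = pitch class 3 and Fbb = pitch class 3 — the same pitch class, so they are enharmonic equivalents.

Yes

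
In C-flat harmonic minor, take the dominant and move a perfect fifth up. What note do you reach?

The dominant of Cb harmonic minor is Gb.
A perfect fifth (7 semitones) above Gb lands on the letter D, giving Db.

Db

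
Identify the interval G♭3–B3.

Counting letters G–A–B gives a third.
Gb→B = 5 semitones, 1 wider than the major third (4), so augmented.

augmented third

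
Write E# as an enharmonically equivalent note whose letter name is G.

Plain G sits 2 semitones above E#, so on the letter G the same pitch needs a double flat: Gbb.

Gbb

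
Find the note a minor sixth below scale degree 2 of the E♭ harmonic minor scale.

Scale degree 2 of Eb harmonic minor is F.
A minor sixth (8 semitones) below F lands on the letter A, giving A.

A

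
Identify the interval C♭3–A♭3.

major sixth

Counting letters C–D–E–F–G–A gives a sixth.
Cb→Ab = 9 semitones, exactly the major sixth.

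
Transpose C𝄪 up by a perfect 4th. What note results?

C up a perfect fourth is F, so the target letter is F.
From C##, a perfect fourth is 5 semitones up: F##.

F##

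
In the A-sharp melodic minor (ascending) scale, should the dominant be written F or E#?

E#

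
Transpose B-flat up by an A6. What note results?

G#

B up a major sixth is G#, so the target letter is G.
From Bb, an augmented sixth is 10 semitones up: G#.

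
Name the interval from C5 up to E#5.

augmented third

The letter names run C→E, a span of 2 letter steps, so the interval is some kind of third.
C to E# is 5 semitones. A major third is 4, so 5 makes it augmented.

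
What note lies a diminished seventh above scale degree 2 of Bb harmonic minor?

Scale degree 2 of Bb harmonic minor is C.
A diminished seventh (9 semitones) above C lands on the letter B, giving Bbb.

Bbb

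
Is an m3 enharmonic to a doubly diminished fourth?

A minor third spans 3 semitones; a doubly diminished fourth spans 3.
They are enharmonically equivalent.

Yes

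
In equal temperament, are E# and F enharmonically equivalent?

Yes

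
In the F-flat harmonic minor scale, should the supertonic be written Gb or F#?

Gb

Each scale degree takes a distinct letter name. Degree 2 of a scale on F must use the letter G.
Gb and F# are enharmonically the same pitch, but only Gb uses the letter G, so it is the correct spelling here.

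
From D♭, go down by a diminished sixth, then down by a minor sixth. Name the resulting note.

A#

A diminished sixth down from Db is F# (letter F, 7 semitones down).
A minor sixth down from F# is A# (letter A, 8 semitones down).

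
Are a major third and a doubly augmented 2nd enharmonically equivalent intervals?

A major third spans 4 semitones; a doubly augmented second spans 4.
They are enharmonically equivalent.

Yes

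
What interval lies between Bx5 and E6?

Counting letters B–C–D–E gives a fourth.
B##→E = 3 semitones, 2 narrower than the perfect fourth (5), so doubly diminished.

doubly diminished fourth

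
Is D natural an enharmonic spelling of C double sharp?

Yes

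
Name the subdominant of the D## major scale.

Degree 4 takes the letter 3 steps above D, which is G.
In major, degree 4 sits 5 semitones above the tonic. D## + 5 semitones is pitch class 9, spelled on G as G##.

G##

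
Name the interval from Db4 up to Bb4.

The letter names run D→B, a span of 5 letter steps, so the interval is some kind of sixth.
Db to Bb is 9 semitones. A major sixth is 9, so 9 makes it major.

major sixth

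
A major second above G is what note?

A second above G lands on the letter A.
A major second spans 2 semitones, so G moves to pitch class 9. On the letter A that is A.

A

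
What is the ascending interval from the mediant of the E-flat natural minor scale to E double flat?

minor sixth

The mediant of Eb natural minor is Gb.
Gb up to Ebb: letters G→E make it a sixth; 8 semitones makes it minor.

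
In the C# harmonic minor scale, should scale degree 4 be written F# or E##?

F#

Each scale degree takes a distinct letter name. Degree 4 of a scale on C must use the letter F.
F# and E## are enharmonically the same pitch, but only F# uses the letter F, so it is the correct spelling here.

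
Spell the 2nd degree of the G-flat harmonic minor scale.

Degree 2 takes the letter 1 step above G, which is A.
In harmonic minor, degree 2 sits 2 semitones above the tonic. Gb + 2 semitones is pitch class 8, spelled on A as Ab.

Ab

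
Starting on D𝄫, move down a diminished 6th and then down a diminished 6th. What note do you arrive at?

A diminished sixth down from Dbb is F (letter F, 7 semitones down).
A diminished sixth down from F is A# (letter A, 7 semitones down).

A#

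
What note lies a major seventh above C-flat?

C up a major seventh is B, so the target letter is B.
From Cb, a major seventh is 11 semitones up: Bb.

Bb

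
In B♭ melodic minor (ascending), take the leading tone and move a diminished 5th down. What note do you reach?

The leading tone of Bb melodic minor (ascending) is A.
A diminished fifth (6 semitones) below A lands on the letter D, giving D#.

D#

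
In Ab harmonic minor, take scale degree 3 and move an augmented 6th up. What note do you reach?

A

Scale degree 3 of Ab harmonic minor is Cb.
An augmented sixth (10 semitones) above Cb lands on the letter A, giving A.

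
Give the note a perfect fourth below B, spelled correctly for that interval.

B down a perfect fourth is F#, so the target letter is F.
From B, a perfect fourth is 5 semitones down: F#.

F#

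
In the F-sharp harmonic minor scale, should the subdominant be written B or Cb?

B

Each scale degree takes a distinct letter name. Degree 4 of a scale on F must use the letter B.
B and Cb are enharmonically the same pitch, but only B uses the letter B, so it is the correct spelling here.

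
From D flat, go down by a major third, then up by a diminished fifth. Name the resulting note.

Fbb

A major third down from Db is Bbb (letter B, 4 semitones down).
A diminished fifth up from Bbb is Fbb (letter F, 6 semitones up).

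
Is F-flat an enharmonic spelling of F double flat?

No

Fb is pitch class 4; Fbb is pitch class 3.
The pitch classes differ (4 vs. 3), so they are not enharmonic equivalents.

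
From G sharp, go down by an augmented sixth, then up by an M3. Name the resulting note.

D

An augmented sixth down from G# is Bb (letter B, 10 semitones down).
A major third up from Bb is D (letter D, 4 semitones up).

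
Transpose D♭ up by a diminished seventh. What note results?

D up a major seventh is C#, so the target letter is C.
From Db, a diminished seventh is 9 semitones up: Cbb.

Cbb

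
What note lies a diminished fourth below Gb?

G down a perfect fourth is D, so the target letter is D.
From Gb, a diminished fourth is 4 semitones down: D.

D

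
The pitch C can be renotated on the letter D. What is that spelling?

Dbb

C is pitch class 0. The letter D alone is pitch class 2.
To reach pitch class 0 from D requires an offset of -2 semitones, i.e. double flat: Dbb.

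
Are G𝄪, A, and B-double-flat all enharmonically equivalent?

Yes

G## = pitch class 9 and A = pitch class 9 and Bbb = pitch class 9 — the same pitch class, so they are enharmonic equivalents.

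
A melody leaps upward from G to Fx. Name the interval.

The letter names run G→F, a span of 6 letter steps, so the interval is some kind of seventh.
G to F## is 12 semitones. A major seventh is 11, so 12 makes it augmented.

augmented seventh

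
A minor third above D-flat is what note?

D up a major third is F#, so the target letter is F.
From Db, a minor third is 3 semitones up: Fb.

Fb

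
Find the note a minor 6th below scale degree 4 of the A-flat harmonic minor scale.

Scale degree 4 of Ab harmonic minor is Db.
A minor sixth (8 semitones) below Db lands on the letter F, giving F.

F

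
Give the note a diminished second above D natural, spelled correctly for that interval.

Ebb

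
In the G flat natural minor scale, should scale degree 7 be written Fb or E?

Fb

Each scale degree takes a distinct letter name. Degree 7 of a scale on G must use the letter F.
Fb and E are enharmonically the same pitch, but only Fb uses the letter F, so it is the correct spelling here.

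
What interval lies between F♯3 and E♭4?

diminished seventh

Counting letters F–G–A–B–C–D–E gives a seventh.
F#→Eb = 9 semitones, 2 narrower than the major seventh (11), so diminished.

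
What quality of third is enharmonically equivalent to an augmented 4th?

An augmented fourth spans 6 semitones.
A third spanning 6 semitones is doubly augmented (the major third is 4).

doubly augmented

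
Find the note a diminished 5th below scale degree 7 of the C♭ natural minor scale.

Eb

Scale degree 7 of Cb natural minor is Bbb.
A diminished fifth (6 semitones) below Bbb lands on the letter E, giving Eb.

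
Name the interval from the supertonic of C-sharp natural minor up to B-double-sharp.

augmented sixth

The supertonic of C# natural minor is D#.
D# up to B##: letters D→B make it a sixth; 10 semitones makes it augmented.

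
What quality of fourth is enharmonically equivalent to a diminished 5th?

A diminished fifth spans 6 semitones.
A fourth spanning 6 semitones is augmented (the perfect fourth is 5).

augmented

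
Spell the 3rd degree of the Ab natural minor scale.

Degree 3 takes the letter 2 steps above A, which is C.
In natural minor, degree 3 sits 3 semitones above the tonic. Ab + 3 semitones is pitch class 11, spelled on C as Cb.

Cb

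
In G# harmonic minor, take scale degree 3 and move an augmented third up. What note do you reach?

D##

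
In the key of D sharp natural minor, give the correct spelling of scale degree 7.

C#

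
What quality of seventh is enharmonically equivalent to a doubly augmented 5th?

diminished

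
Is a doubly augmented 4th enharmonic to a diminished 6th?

Yes

A doubly augmented fourth spans 7 semitones; a diminished sixth spans 7.
They are enharmonically equivalent.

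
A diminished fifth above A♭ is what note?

Ebb

A fifth above A lands on the letter E.
A diminished fifth spans 6 semitones, so Ab moves to pitch class 2. On the letter E that is Ebb.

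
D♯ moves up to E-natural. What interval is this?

minor second

The letter names run D→E, a span of 1 letter step, so the interval is some kind of second.
D# to E is 1 semitone. A major second is 2, so 1 makes it minor.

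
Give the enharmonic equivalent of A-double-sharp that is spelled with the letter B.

A## is pitch class 11. The letter B alone is pitch class 11.
Pitch class 11 on B needs no accidental: B.

B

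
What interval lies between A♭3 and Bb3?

major second

The letter names run A→B, a span of 1 letter step, so the interval is some kind of second.
Ab to Bb is 2 semitones. A major second is 2, so 2 makes it major.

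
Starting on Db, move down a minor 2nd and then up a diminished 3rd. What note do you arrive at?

A minor second down from Db is C (letter C, 1 semitone down).
A diminished third up from C is Ebb (letter E, 2 semitones up).

Ebb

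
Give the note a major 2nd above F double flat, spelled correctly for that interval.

F up a major second is G, so the target letter is G.
From Fbb, a major second is 2 semitones up: Gbb.

Gbb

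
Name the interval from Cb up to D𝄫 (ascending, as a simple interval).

minor second

The letter names run C→D, a span of 1 letter step, so the interval is some kind of second.
Cb to Dbb is 1 semitone. A major second is 2, so 1 makes it minor.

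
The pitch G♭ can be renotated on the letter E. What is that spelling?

E##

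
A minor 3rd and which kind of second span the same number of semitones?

augmented

A minor third spans 3 semitones.
A second spanning 3 semitones is augmented (the major second is 2).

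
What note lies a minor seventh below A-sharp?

B#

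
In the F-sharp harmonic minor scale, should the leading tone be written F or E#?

Each scale degree takes a distinct letter name. Degree 7 of a scale on F must use the letter E.
E# and F are enharmonically the same pitch, but only E# uses the letter E, so it is the correct spelling here.

E#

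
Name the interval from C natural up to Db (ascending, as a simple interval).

minor second

Counting letters C–D gives a second.
C→Db = 1 semitone, 1 narrower than the major second (2), so minor.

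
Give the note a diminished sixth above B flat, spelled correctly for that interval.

Gbb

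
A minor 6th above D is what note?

Bb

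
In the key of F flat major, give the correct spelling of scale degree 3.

Ab

The Fb major scale runs Fb Gb Ab Bbb Cb Db Eb.
Degree 3 is Ab.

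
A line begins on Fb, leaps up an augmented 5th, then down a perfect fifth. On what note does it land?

An augmented fifth up from Fb is C (letter C, 8 semitones up).
A perfect fifth down from C is F (letter F, 7 semitones down).

F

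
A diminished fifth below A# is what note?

A fifth below A lands on the letter D.
A diminished fifth spans 6 semitones, so A# moves to pitch class 4. On the letter D that is D##.

D##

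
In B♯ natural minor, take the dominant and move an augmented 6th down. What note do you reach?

The dominant of B# natural minor is F##.
An augmented sixth (10 semitones) below F## lands on the letter A, giving A.

A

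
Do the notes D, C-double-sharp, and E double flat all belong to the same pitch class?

D = pitch class 2 and C## = pitch class 2 and Ebb = pitch class 2 — the same pitch class, so they are enharmonic equivalents.

Yes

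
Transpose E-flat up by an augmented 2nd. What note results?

F#

A second above E lands on the letter F.
An augmented second spans 3 semitones, so Eb moves to pitch class 6. On the letter F that is F#.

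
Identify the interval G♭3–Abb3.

minor second

Counting letters G–A gives a second.
Gb→Abb = 1 semitone, 1 narrower than the major second (2), so minor.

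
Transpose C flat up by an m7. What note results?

Bbb

C up a major seventh is B, so the target letter is B.
From Cb, a minor seventh is 10 semitones up: Bbb.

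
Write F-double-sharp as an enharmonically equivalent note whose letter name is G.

G

Plain G sits at the same pitch as F##, so on the letter G the same pitch needs a natural: G.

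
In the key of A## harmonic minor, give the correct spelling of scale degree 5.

Degree 5 takes the letter 4 steps above A, which is E.
In harmonic minor, degree 5 sits 7 semitones above the tonic. A## + 7 semitones is pitch class 6, spelled on E as E##.

E##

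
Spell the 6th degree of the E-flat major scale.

C

Degree 6 takes the letter 5 steps above E, which is C.
In major, degree 6 sits 9 semitones above the tonic. Eb + 9 semitones is pitch class 0, spelled on C as C.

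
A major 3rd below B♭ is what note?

Gb

A third below B lands on the letter G.
A major third spans 4 semitones, so Bb moves to pitch class 6. On the letter G that is Gb.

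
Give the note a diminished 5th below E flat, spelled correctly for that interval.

E down a perfect fifth is A, so the target letter is A.
From Eb, a diminished fifth is 6 semitones down: A.

A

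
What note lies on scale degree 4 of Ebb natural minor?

Degree 4 takes the letter 3 steps above E, which is A.
In natural minor, degree 4 sits 5 semitones above the tonic. Ebb + 5 semitones is pitch class 7, spelled on A as Abb.

Abb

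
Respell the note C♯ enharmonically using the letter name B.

B##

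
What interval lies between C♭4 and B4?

augmented seventh

The letter names run C→B, a span of 6 letter steps, so the interval is some kind of seventh.
Cb to B is 12 semitones. A major seventh is 11, so 12 makes it augmented.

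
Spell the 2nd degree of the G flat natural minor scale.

The Gb natural minor scale runs Gb Ab Bbb Cb Db Ebb Fb.
Degree 2 is Ab.

Ab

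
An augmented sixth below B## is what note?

D#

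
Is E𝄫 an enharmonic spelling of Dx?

No

Ebb is pitch class 2; D## is pitch class 4.
The pitch classes differ (2 vs. 4), so they are not enharmonic equivalents.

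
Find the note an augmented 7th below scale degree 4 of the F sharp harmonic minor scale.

Cb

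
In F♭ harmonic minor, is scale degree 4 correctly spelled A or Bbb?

Bbb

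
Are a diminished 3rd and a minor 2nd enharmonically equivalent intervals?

No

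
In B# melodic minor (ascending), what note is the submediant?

Degree 6 takes the letter 5 steps above B, which is G.
In melodic minor (ascending), degree 6 sits 9 semitones above the tonic. B# + 9 semitones is pitch class 9, spelled on G as G##.

G##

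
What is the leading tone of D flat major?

The Db major scale runs Db Eb F Gb Ab Bb C.
Degree 7 is C.

C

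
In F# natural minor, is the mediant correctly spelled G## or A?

A

Each scale degree takes a distinct letter name. Degree 3 of a scale on F must use the letter A.
A and G## are enharmonically the same pitch, but only A uses the letter A, so it is the correct spelling here.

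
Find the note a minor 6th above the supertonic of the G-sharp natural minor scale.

The supertonic of G# natural minor is A#.
A minor sixth (8 semitones) above A# lands on the letter F, giving F#.

F#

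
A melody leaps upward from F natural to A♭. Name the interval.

The letter names run F→A, a span of 2 letter steps, so the interval is some kind of third.
F to Ab is 3 semitones. A major third is 4, so 3 makes it minor.

minor third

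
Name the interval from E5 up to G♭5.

diminished third

The letter names run E→G, a span of 2 letter steps, so the interval is some kind of third.
E to Gb is 2 semitones. A major third is 4, so 2 makes it diminished.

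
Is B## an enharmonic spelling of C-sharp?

Yes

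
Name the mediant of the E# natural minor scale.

The E# natural minor scale runs E# F## G# A# B# C# D#.
Degree 3 is G#.

G#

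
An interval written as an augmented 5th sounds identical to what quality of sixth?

An augmented fifth spans 8 semitones.
A sixth spanning 8 semitones is minor (the major sixth is 9).

minor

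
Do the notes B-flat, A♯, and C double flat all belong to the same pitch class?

Yes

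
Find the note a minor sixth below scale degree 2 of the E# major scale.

A##

Scale degree 2 of E# major is F##.
A minor sixth (8 semitones) below F## lands on the letter A, giving A##.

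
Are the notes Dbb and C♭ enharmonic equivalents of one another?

Dbb is pitch class 0; Cb is pitch class 11.
The pitch classes differ (0 vs. 11), so they are not enharmonic equivalents.

No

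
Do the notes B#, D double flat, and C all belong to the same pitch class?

B# is pitch class 0; Dbb is pitch class 0; C is pitch class 0.
All spellings map to pitch class 0, so they are enharmonically equivalent.

Yes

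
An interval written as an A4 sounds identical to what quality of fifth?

diminished

An augmented fourth spans 6 semitones.
A fifth spanning 6 semitones is diminished (the perfect fifth is 7).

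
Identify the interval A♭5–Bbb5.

Counting letters A–B gives a second.
Ab→Bbb = 1 semitone, 1 narrower than the major second (2), so minor.

minor second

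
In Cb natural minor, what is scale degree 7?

Bbb

Degree 7 takes the letter 6 steps above C, which is B.
In natural minor, degree 7 sits 10 semitones above the tonic. Cb + 10 semitones is pitch class 9, spelled on B as Bbb.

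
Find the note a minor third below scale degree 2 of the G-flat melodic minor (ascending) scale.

Scale degree 2 of Gb melodic minor (ascending) is Ab.
A minor third (3 semitones) below Ab lands on the letter F, giving F.

F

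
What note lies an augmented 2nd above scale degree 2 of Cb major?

E

Scale degree 2 of Cb major is Db.
An augmented second (3 semitones) above Db lands on the letter E, giving E.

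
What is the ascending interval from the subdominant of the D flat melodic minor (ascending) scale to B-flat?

major third

The subdominant of Db melodic minor (ascending) is Gb.
Gb up to Bb: letters G→B make it a third; 4 semitones makes it major.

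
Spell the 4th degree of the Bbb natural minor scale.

Degree 4 takes the letter 3 steps above B, which is E.
In natural minor, degree 4 sits 5 semitones above the tonic. Bbb + 5 semitones is pitch class 2, spelled on E as Ebb.

Ebb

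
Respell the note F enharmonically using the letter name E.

Plain E sits 1 semitone below F, so on the letter E the same pitch needs a sharp: E#.

E#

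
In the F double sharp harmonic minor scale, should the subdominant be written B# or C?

Each scale degree takes a distinct letter name. Degree 4 of a scale on F must use the letter B.
B# and C are enharmonically the same pitch, but only B# uses the letter B, so it is the correct spelling here.

B#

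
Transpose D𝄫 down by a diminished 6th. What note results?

F

A sixth below D lands on the letter F.
A diminished sixth spans 7 semitones, so Dbb moves to pitch class 5. On the letter F that is F.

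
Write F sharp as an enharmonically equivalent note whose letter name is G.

Plain G sits 1 semitone above F#, so on the letter G the same pitch needs a flat: Gb.

Gb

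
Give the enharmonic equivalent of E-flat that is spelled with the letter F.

Eb is pitch class 3. The letter F alone is pitch class 5.
To reach pitch class 3 from F requires an offset of -2 semitones, i.e. double flat: Fbb.

Fbb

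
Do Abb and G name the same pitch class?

Abb = pitch class 7 and G = pitch class 7 — the same pitch class, so they are enharmonic equivalents.

Yes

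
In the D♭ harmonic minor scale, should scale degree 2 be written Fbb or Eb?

Eb

Each scale degree takes a distinct letter name. Degree 2 of a scale on D must use the letter E.
Eb and Fbb are enharmonically the same pitch, but only Eb uses the letter E, so it is the correct spelling here.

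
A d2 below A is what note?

G##

A second below A lands on the letter G.
A diminished second spans 0 semitones, so A moves to pitch class 9. On the letter G that is G##.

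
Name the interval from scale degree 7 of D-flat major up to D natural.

major second

Scale degree 7 of Db major is C.
C up to D: letters C→D make it a second; 2 semitones makes it major.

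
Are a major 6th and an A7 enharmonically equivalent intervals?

A major sixth spans 9 semitones; an augmented seventh spans 12.
The spans differ, so they are not enharmonic equivalents.

No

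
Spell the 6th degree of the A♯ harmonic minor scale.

The A# harmonic minor scale runs A# B# C# D# E# F# G##.
Degree 6 is F#.

F#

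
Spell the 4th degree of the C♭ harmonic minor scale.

The Cb harmonic minor scale runs Cb Db Ebb Fb Gb Abb Bb.
Degree 4 is Fb.

Fb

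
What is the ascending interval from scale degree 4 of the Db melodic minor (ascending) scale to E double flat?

minor sixth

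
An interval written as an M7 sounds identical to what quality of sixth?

A major seventh spans 11 semitones.
A sixth spanning 11 semitones is doubly augmented (the major sixth is 9).

doubly augmented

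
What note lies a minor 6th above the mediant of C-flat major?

Cb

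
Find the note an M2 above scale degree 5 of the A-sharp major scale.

F##

Scale degree 5 of A# major is E#.
A major second (2 semitones) above E# lands on the letter F, giving F##.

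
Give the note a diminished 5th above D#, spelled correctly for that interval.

D up a perfect fifth is A, so the target letter is A.
From D#, a diminished fifth is 6 semitones up: A.

A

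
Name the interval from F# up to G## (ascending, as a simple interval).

augmented second

The letter names run F→G, a span of 1 letter step, so the interval is some kind of second.
F# to G## is 3 semitones. A major second is 2, so 3 makes it augmented.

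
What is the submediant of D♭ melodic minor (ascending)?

Bb

The Db melodic minor (ascending) scale runs Db Eb Fb Gb Ab Bb C.
Degree 6 is Bb.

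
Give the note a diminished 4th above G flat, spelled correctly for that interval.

A fourth above G lands on the letter C.
A diminished fourth spans 4 semitones, so Gb moves to pitch class 10. On the letter C that is Cbb.

Cbb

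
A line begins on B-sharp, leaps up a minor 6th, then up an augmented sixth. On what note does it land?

E##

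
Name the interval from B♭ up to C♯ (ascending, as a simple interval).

Counting letters B–C gives a second.
Bb→C# = 3 semitones, 1 wider than the major second (2), so augmented.

augmented second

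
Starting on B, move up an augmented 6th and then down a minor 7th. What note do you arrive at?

An augmented sixth up from B is G## (letter G, 10 semitones up).
A minor seventh down from G## is A## (letter A, 10 semitones down).

A##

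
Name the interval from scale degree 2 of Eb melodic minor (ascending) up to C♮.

perfect fifth

Scale degree 2 of Eb melodic minor (ascending) is F.
F up to C: letters F→C make it a fifth; 7 semitones makes it perfect.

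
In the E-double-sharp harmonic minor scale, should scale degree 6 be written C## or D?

Each scale degree takes a distinct letter name. Degree 6 of a scale on E must use the letter C.
C## and D are enharmonically the same pitch, but only C## uses the letter C, so it is the correct spelling here.

C##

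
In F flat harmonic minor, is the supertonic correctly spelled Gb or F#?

Gb

Each scale degree takes a distinct letter name. Degree 2 of a scale on F must use the letter G.
Gb and F# are enharmonically the same pitch, but only Gb uses the letter G, so it is the correct spelling here.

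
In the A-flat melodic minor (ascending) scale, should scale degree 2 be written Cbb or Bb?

Each scale degree takes a distinct letter name. Degree 2 of a scale on A must use the letter B.
Bb and Cbb are enharmonically the same pitch, but only Bb uses the letter B, so it is the correct spelling here.

Bb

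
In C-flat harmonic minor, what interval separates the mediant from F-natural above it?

The mediant of Cb harmonic minor is Ebb.
Ebb up to F: letters E→F make it a second; 3 semitones makes it augmented.

augmented second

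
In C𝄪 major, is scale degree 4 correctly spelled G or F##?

Each scale degree takes a distinct letter name. Degree 4 of a scale on C must use the letter F.
F## and G are enharmonically the same pitch, but only F## uses the letter F, so it is the correct spelling here.

F##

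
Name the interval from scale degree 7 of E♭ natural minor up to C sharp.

augmented seventh

Scale degree 7 of Eb natural minor is Db.
Db up to C#: letters D→C make it a seventh; 12 semitones makes it augmented.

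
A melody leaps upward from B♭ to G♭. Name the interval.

minor sixth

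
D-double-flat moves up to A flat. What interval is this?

augmented fifth

Counting letters D–E–F–G–A gives a fifth.
Dbb→Ab = 8 semitones, 1 wider than the perfect fifth (7), so augmented.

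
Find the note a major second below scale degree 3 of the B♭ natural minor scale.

Scale degree 3 of Bb natural minor is Db.
A major second (2 semitones) below Db lands on the letter C, giving Cb.

Cb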